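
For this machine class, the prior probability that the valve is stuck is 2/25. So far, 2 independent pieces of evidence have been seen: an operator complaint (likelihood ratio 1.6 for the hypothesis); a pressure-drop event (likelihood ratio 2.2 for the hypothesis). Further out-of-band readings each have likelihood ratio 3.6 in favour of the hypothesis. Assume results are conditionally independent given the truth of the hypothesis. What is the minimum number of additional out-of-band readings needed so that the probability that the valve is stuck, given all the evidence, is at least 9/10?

3

Prior odds = 0.08/0.92 = 2/23.
Combined Bayes factor of the evidence already in hand = 1.6 × 2.2 = 3.52.
Odds after that evidence = (2/23) × 3.52 = 176/575.
Target odds = 0.9/0.1 = 9.
Need 3.6ⁿ ≥ 9 ÷ (176/575) = 5175/176.
3.6² = 12.96 falls short of 5175/176 but 3.6³ = 46.656 reaches it, so n = 3.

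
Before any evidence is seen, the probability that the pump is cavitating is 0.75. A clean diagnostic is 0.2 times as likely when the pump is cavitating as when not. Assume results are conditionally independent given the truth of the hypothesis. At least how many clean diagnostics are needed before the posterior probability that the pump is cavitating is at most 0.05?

Prior odds: 0.75 ÷ 0.25 = 3.
Likelihood ratio per clean diagnostic = 0.2.
Target posterior odds = 0.05/0.95 = 1/19.
Require 0.2ⁿ ≤ 1/19 ÷ 3 = 1/57.
0.2² = 0.04 is still above 1/57 but 0.2³ = 0.008 is at or below it, so n = 3.

3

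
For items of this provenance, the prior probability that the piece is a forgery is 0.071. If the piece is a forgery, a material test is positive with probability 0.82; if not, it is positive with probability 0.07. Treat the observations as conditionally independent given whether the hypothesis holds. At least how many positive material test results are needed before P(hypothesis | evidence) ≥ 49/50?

3

Prior odds = 0.071/0.929 = 71/929.
Likelihood ratio of a positive = 0.82/0.07 = 82/7.
Target odds: 0.98 ÷ 0.02 = 49.
Need (71/929) × (82/7)ⁿ ≥ 49, i.e. (82/7)ⁿ ≥ 45521/71.
(82/7)² = 6724/49 falls short of 45521/71 but (82/7)³ = 551368/343 reaches it, so n = 3.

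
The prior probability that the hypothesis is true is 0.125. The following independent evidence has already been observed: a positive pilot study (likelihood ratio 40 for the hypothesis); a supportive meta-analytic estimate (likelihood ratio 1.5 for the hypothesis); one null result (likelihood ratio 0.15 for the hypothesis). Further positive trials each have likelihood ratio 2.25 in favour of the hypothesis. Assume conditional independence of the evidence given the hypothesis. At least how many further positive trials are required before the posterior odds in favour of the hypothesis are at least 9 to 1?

Prior odds = 0.125/0.875 = 1/7.
Combined Bayes factor of the evidence already in hand = 40 × 1.5 × 0.15 = 9.
Odds after that evidence = (1/7) × 9 = 9/7.
Target odds = 9.
Need 2.25ⁿ ≥ 9 ÷ (9/7) = 7.
2.25² = 5.0625 falls short of 7 but 2.25³ = 11.390625 reaches it, so n = 3.

3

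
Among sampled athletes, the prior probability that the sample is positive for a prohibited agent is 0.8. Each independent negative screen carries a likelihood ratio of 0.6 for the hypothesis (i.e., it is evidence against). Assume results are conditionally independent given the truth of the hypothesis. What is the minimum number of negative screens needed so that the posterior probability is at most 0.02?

Prior odds = 0.8/0.2 = 4.
Likelihood ratio per negative screen = 0.6.
Target posterior odds = 0.02/0.98 = 1/49.
Require 0.6ⁿ ≤ 1/49 ÷ 4 = 1/196.
0.6¹⁰ = 59049/9765625 is still above 1/196 but 0.6¹¹ = 177147/48828125 is at or below it, so n = 11.

11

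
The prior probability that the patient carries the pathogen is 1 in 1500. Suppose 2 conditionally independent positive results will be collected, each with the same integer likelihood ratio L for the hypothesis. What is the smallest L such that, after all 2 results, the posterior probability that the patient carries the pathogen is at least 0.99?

386

Prior odds = (1/1500)/(1499/1500) = 1/1499.
Target odds = 0.99/0.01 = 99.
Need L² ≥ 99 ÷ (1/1499) = 148401.
385² = 148225 < 148401 ≤ 148996 = 386², so L = 386.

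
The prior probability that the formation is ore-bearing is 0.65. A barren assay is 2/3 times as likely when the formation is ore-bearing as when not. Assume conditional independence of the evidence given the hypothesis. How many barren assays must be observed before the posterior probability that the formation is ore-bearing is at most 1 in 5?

Prior odds = 0.65/0.35 = 13/7.
Likelihood ratio per barren assay = 2/3.
Target posterior odds = 0.2/0.8 = 0.25.
Require (2/3)ⁿ ≤ 0.25 ÷ (13/7) = 7/52.
(2/3)⁴ = 16/81 is still above 7/52 but (2/3)⁵ = 32/243 is at or below it, so n = 5.

5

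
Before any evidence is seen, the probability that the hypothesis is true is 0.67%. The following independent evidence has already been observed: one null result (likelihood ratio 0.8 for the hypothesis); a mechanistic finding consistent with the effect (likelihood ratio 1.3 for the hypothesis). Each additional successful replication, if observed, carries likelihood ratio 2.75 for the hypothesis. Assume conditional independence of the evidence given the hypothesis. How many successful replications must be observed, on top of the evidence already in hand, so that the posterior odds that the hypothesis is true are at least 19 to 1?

Prior odds = 0.0067/0.9933 = 67/9933.
Combined Bayes factor of the evidence already in hand = 0.8 × 1.3 = 1.04.
Odds after that evidence = (67/9933) × 1.04 = 1742/248325.
Target odds = 19.
Need 2.75ⁿ ≥ 19 ÷ (1742/248325) = 4718175/1742.
2.75⁷ = 19487171/16384 falls short of 4718175/1742 but 2.75⁸ = 214358881/65536 reaches it, so n = 8.

8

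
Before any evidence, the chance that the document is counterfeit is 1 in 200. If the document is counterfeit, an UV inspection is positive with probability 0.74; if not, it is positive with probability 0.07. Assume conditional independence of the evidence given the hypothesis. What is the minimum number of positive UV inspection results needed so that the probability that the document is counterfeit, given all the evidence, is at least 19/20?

4

Prior odds = 0.005/0.995 = 1/199.
Likelihood ratio of a positive = 0.74/0.07 = 74/7.
Target odds: 0.95 ÷ 0.05 = 19.
Require (74/7)ⁿ ≥ 19 ÷ (1/199) = 3781.
(74/7)³ = 405224/343 falls short of 3781 but (74/7)⁴ = 29986576/2401 reaches it, so n = 4.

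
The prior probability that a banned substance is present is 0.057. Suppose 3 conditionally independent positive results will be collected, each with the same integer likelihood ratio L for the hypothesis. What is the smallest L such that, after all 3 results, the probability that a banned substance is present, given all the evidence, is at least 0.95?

Prior odds = 0.057/0.943 = 57/943.
Target odds = 0.95/0.05 = 19.
Need L³ ≥ 19 ÷ (57/943) = 943/3.
6³ = 216 < 943/3 ≤ 343 = 7³, so L = 7.

7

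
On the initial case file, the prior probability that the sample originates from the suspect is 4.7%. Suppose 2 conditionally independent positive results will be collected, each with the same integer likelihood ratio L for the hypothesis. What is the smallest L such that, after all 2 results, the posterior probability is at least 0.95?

Prior odds = 0.047/0.953 = 47/953.
Target odds = 0.95/0.05 = 19.
Need L² ≥ 19 ÷ (47/953) = 18107/47.
19² = 361 < 18107/47 ≤ 400 = 20², so L = 20.

20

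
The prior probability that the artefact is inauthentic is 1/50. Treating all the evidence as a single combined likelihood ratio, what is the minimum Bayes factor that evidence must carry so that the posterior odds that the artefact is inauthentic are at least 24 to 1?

Prior odds = 0.02/0.98 = 1/49.
Target odds = 24.
Required Bayes factor = 24 ÷ (1/49) = 1176.

1176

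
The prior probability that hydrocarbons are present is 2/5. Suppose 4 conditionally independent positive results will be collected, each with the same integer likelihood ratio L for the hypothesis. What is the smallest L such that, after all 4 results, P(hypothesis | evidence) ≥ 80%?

2

Prior odds = 0.4/0.6 = 2/3.
Target odds = 0.8/0.2 = 4.
Need L⁴ ≥ 4 ÷ (2/3) = 6.
1⁴ = 1 < 6 ≤ 16 = 2⁴, so L = 2.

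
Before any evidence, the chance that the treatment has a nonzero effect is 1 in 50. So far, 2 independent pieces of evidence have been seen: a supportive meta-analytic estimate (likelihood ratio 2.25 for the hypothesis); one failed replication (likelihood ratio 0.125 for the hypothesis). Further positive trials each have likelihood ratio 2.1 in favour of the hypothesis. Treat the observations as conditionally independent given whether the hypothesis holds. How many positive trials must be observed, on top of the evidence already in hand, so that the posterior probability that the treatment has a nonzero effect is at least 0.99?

14

Prior odds = 0.02/0.98 = 1/49.
Combined Bayes factor of the evidence already in hand = 2.25 × 0.125 = 0.28125.
Odds after that evidence = (1/49) × 0.28125 = 9/1568.
Target odds = 0.99/0.01 = 99.
Need 2.1ⁿ ≥ 99 ÷ (9/1568) = 17248.
2.1¹³ ≈15447.2 falls short of 17248 but 2.1¹⁴ ≈32439.2 reaches it, so n = 14.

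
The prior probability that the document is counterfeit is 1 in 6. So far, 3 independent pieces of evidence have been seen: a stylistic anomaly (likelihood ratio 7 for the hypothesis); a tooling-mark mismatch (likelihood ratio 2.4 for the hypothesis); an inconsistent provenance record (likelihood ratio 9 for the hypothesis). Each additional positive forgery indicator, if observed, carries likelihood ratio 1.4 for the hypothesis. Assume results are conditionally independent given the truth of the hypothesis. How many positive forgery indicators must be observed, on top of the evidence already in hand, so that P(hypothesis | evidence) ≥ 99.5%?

6

Prior odds = (1/6)/(5/6) = 0.2.
Combined Bayes factor of the evidence already in hand = 7 × 2.4 × 9 = 151.2.
Odds after that evidence = 0.2 × 151.2 = 30.24.
Target odds = 0.995/0.005 = 199.
Need 1.4ⁿ ≥ 199 ÷ 30.24 = 4975/756.
1.4⁵ = 5.37824 falls short of 4975/756 but 1.4⁶ = 117649/15625 reaches it, so n = 6.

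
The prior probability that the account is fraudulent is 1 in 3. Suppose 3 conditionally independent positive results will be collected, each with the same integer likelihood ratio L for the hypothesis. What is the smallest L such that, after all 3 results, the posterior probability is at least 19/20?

4

Prior odds = (1/3)/(2/3) = 0.5.
Target odds = 0.95/0.05 = 19.
Need L³ ≥ 19 ÷ 0.5 = 38.
3³ = 27 < 38 ≤ 64 = 4³, so L = 4.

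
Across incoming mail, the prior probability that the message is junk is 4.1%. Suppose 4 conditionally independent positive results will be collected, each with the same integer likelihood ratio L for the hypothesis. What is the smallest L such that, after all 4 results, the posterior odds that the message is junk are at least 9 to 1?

4

Prior odds = 0.041/0.959 = 41/959.
Target odds = 9.
Need L⁴ ≥ 9 ÷ (41/959) = 8631/41.
3⁴ = 81 < 8631/41 ≤ 256 = 4⁴, so L = 4.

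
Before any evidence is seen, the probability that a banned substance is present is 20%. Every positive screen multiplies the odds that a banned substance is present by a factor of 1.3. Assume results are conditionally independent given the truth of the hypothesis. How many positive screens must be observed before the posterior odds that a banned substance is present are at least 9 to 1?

Prior odds = 0.2/0.8 = 0.25.
Likelihood ratio per positive screen = 1.3.
Target odds = 9.
Require 1.3ⁿ ≥ 9 ÷ 0.25 = 36.
1.3¹³ ≈30.2875 falls short of 36 but 1.3¹⁴ ≈39.3738 reaches it, so n = 14.

14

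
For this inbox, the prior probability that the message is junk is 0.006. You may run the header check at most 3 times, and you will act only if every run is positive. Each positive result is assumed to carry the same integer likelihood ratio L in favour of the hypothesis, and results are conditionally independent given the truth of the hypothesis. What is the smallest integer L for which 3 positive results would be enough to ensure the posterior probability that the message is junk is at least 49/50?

21

Prior odds = 0.006/0.994 = 3/497.
Target odds = 0.98/0.02 = 49.
Need L³ ≥ 49 ÷ (3/497) = 24353/3.
20³ = 8000 < 24353/3 ≤ 9261 = 21³, so L = 21.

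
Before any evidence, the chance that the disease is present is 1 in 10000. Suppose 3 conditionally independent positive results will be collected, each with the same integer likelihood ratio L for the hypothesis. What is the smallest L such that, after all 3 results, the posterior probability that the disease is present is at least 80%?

Prior odds = 0.0001/0.9999 = 1/9999.
Target odds = 0.8/0.2 = 4.
Need L³ ≥ 4 ÷ (1/9999) = 39996.
34³ = 39304 < 39996 ≤ 42875 = 35³, so L = 35.

35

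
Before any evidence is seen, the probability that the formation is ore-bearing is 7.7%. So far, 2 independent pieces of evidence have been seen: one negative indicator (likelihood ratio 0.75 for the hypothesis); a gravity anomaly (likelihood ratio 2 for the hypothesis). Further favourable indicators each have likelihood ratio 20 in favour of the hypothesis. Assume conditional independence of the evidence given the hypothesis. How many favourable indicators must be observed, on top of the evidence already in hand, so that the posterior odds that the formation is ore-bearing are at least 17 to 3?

Prior odds = 0.077/0.923 = 77/923.
Combined Bayes factor of the evidence already in hand = 0.75 × 2 = 1.5.
Odds after that evidence = (77/923) × 1.5 = 231/1846.
Target odds = 17/3.
Need 20ⁿ ≥ 17/3 ÷ (231/1846) = 31382/693.
20¹ = 20 falls short of 31382/693 but 20² = 400 reaches it, so n = 2.

2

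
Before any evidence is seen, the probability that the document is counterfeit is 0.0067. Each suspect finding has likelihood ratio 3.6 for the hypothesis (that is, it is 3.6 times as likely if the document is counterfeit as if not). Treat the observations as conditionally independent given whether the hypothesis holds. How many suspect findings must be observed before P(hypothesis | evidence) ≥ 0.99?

Prior odds = 0.0067/0.9933 = 67/9933.
Likelihood ratio per suspect finding = 3.6.
Target odds: 0.99 ÷ 0.01 = 99.
Need (67/9933) × 3.6ⁿ ≥ 99, i.e. 3.6ⁿ ≥ 983367/67.
3.6⁷ = 612220032/78125 falls short of 983367/67 but 3.6⁸ ≈28211.1 reaches it, so n = 8.

8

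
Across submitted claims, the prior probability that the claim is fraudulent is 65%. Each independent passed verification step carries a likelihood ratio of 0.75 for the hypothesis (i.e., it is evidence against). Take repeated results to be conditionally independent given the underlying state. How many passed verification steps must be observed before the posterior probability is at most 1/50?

16

Prior odds = 0.65/0.35 = 13/7.
Likelihood ratio per passed verification step = 0.75.
Target posterior odds = 0.02/0.98 = 1/49.
Need (13/7) × 0.75ⁿ ≤ 1/49, i.e. 0.75ⁿ ≤ 1/91.
0.75¹⁵ ≈0.0133635 is still above 1/91 but 0.75¹⁶ ≈0.0100226 is at or below it, so n = 16.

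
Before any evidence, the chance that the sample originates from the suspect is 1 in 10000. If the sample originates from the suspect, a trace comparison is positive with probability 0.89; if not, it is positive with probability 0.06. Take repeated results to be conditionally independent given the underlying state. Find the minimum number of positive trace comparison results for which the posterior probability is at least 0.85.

5

Prior odds: 0.0001 ÷ 0.9999 = 1/9999.
Likelihood ratio of a positive = 0.89/0.06 = 89/6.
Target odds: 0.85 ÷ 0.15 = 17/3.
Need (1/9999) × (89/6)ⁿ ≥ 17/3, i.e. (89/6)ⁿ ≥ 56661.
(89/6)⁴ = 62742241/1296 falls short of 56661 but (89/6)⁵ ≈718115 reaches it, so n = 5.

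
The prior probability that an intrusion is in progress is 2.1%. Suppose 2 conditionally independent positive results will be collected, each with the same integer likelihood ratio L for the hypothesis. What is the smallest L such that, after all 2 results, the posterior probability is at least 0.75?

Prior odds = 0.021/0.979 = 21/979.
Target odds = 0.75/0.25 = 3.
Need L² ≥ 3 ÷ (21/979) = 979/7.
11² = 121 < 979/7 ≤ 144 = 12², so L = 12.

12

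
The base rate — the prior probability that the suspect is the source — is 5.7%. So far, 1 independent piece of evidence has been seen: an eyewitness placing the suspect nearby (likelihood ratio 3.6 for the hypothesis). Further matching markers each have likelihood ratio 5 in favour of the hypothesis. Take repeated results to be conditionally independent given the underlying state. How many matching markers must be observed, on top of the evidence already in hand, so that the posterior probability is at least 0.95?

Prior odds = 0.057/0.943 = 57/943.
Bayes factor of the evidence already in hand = 3.6.
Odds after that evidence = (57/943) × 3.6 = 1026/4715.
Target odds = 0.95/0.05 = 19.
Need 5ⁿ ≥ 19 ÷ (1026/4715) = 4715/54.
5² = 25 falls short of 4715/54 but 5³ = 125 reaches it, so n = 3.

3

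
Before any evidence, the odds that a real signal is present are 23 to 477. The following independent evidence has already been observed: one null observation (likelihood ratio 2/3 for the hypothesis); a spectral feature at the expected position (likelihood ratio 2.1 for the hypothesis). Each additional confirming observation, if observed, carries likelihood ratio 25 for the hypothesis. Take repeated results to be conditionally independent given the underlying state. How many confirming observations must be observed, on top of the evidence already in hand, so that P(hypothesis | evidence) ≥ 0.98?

Prior odds = 23/477.
Combined Bayes factor of the evidence already in hand = (2/3) × 2.1 = 1.4.
Odds after that evidence = (23/477) × 1.4 = 161/2385.
Target odds = 0.98/0.02 = 49.
Need 25ⁿ ≥ 49 ÷ (161/2385) = 16695/23.
25² = 625 falls short of 16695/23 but 25³ = 15625 reaches it, so n = 3.

3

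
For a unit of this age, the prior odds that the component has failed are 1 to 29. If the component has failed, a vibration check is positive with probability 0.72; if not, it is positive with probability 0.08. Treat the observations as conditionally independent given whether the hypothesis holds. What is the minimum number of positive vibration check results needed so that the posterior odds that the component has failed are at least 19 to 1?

Prior odds = 1/29.
Likelihood ratio of a positive = 0.72/0.08 = 9.
Target odds = 19.
Need (1/29) × 9ⁿ ≥ 19, i.e. 9ⁿ ≥ 551.
9² = 81 falls short of 551 but 9³ = 729 reaches it, so n = 3.

3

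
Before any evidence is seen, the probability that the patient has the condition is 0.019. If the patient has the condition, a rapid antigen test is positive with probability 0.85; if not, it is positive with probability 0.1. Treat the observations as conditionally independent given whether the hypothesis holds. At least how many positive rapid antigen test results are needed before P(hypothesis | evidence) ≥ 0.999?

Prior odds = 0.019/0.981 = 19/981.
Likelihood ratio of a positive = 0.85/0.1 = 8.5.
Target posterior odds = 0.999/0.001 = 999.
Need (19/981) × 8.5ⁿ ≥ 999, i.e. 8.5ⁿ ≥ 980019/19.
8.5⁵ = 44370.53125 falls short of 980019/19 but 8.5⁶ = 24137569/64 reaches it, so n = 6.

6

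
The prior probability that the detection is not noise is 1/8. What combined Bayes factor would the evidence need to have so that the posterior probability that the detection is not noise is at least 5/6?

Prior odds = 0.125/0.875 = 1/7.
Target odds = (5/6)/(1/6) = 5.
Required Bayes factor = 5 ÷ (1/7) = 35.

35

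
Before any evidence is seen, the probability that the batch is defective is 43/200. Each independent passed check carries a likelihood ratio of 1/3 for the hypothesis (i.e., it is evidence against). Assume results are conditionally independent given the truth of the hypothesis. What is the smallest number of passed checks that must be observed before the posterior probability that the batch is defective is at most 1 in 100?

4

Prior odds = 0.215/0.785 = 43/157.
Likelihood ratio per passed check = 1/3.
Target odds: 0.01 ÷ 0.99 = 1/99.
Need (43/157) × (1/3)ⁿ ≤ 1/99, i.e. (1/3)ⁿ ≤ 157/4257.
(1/3)³ = 1/27 is still above 157/4257 but (1/3)⁴ = 1/81 is at or below it, so n = 4.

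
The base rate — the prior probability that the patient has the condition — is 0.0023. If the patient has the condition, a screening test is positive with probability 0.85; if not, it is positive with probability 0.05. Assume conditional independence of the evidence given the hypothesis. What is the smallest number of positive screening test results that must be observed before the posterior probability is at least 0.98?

Prior odds = 0.0023/0.9977 = 23/9977.
Likelihood ratio of a positive = 0.85/0.05 = 17.
Target posterior odds = 0.98/0.02 = 49.
Need (23/9977) × 17ⁿ ≥ 49, i.e. 17ⁿ ≥ 488873/23.
17³ = 4913 falls short of 488873/23 but 17⁴ = 83521 reaches it, so n = 4.

4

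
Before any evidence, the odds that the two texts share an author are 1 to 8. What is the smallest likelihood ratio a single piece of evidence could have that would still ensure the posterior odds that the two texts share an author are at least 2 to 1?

16

Prior odds = 0.125.
Target odds = 2.
Required Bayes factor = 2 ÷ 0.125 = 16.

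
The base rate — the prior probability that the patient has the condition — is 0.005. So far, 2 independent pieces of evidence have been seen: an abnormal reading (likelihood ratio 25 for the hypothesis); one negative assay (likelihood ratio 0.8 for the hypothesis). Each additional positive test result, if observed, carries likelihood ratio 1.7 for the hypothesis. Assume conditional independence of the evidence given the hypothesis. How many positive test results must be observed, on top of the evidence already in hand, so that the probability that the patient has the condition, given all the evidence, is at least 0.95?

10

Prior odds = 0.005/0.995 = 1/199.
Combined Bayes factor of the evidence already in hand = 25 × 0.8 = 20.
Odds after that evidence = (1/199) × 20 = 20/199.
Target odds = 0.95/0.05 = 19.
Need 1.7ⁿ ≥ 19 ÷ (20/199) = 189.05.
1.7⁹ ≈118.588 falls short of 189.05 but 1.7¹⁰ ≈201.599 reaches it, so n = 10.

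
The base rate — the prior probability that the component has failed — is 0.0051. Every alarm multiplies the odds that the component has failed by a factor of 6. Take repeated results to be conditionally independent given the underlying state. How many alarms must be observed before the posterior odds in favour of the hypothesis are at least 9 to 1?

5

Prior odds: 0.0051 ÷ 0.9949 = 51/9949.
Likelihood ratio per alarm = 6.
Target odds = 9.
Need (51/9949) × 6ⁿ ≥ 9, i.e. 6ⁿ ≥ 29847/17.
6⁴ = 1296 falls short of 29847/17 but 6⁵ = 7776 reaches it, so n = 5.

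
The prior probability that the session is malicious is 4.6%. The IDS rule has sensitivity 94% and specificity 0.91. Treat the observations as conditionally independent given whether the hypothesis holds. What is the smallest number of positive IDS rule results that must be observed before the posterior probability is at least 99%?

4

Prior odds: 0.046 ÷ 0.954 = 23/477.
False-positive rate = 1 − 0.91 = 0.09; likelihood ratio of a positive = 0.94/0.09 = 94/9.
Target odds: 0.99 ÷ 0.01 = 99.
Need (23/477) × (94/9)ⁿ ≥ 99, i.e. (94/9)ⁿ ≥ 47223/23.
(94/9)³ = 830584/729 falls short of 47223/23 but (94/9)⁴ = 78074896/6561 reaches it, so n = 4.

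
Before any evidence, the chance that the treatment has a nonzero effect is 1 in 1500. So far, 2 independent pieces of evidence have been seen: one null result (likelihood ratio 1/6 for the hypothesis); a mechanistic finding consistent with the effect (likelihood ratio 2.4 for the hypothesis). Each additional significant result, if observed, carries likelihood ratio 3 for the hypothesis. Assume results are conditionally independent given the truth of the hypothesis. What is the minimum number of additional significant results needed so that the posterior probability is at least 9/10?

10

Prior odds = (1/1500)/(1499/1500) = 1/1499.
Combined Bayes factor of the evidence already in hand = (1/6) × 2.4 = 0.4.
Odds after that evidence = (1/1499) × 0.4 = 2/7495.
Target odds = 0.9/0.1 = 9.
Need 3ⁿ ≥ 9 ÷ (2/7495) = 33727.5.
3⁹ = 19683 falls short of 33727.5 but 3¹⁰ = 59049 reaches it, so n = 10.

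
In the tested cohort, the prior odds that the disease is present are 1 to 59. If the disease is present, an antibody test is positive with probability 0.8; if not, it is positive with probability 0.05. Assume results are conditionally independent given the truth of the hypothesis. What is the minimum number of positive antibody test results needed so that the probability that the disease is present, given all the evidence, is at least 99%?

4

Prior odds = 1/59.
Likelihood ratio of a positive = 0.8/0.05 = 16.
Target odds: 0.99 ÷ 0.01 = 99.
Need (1/59) × 16ⁿ ≥ 99, i.e. 16ⁿ ≥ 5841.
16³ = 4096 falls short of 5841 but 16⁴ = 65536 reaches it, so n = 4.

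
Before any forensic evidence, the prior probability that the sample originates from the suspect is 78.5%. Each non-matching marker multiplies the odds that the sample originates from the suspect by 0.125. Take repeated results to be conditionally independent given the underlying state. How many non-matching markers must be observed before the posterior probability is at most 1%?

3

Prior odds: 0.785 ÷ 0.215 = 157/43.
Likelihood ratio per non-matching marker = 0.125.
Target odds: 0.01 ÷ 0.99 = 1/99.
Require 0.125ⁿ ≤ 1/99 ÷ (157/43) = 43/15543.
0.125² = 0.015625 is still above 43/15543 but 0.125³ = 0.001953125 is at or below it, so n = 3.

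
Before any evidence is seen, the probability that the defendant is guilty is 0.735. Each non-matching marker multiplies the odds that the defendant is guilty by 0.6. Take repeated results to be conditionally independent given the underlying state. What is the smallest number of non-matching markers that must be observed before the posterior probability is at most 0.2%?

Prior odds: 0.735 ÷ 0.265 = 147/53.
Likelihood ratio per non-matching marker = 0.6.
Target posterior odds = 0.002/0.998 = 1/499.
Need (147/53) × 0.6ⁿ ≤ 1/499, i.e. 0.6ⁿ ≤ 53/73353.
0.6¹⁴ ≈0.000783642 is still above 53/73353 but 0.6¹⁵ ≈0.000470185 is at or below it, so n = 15.

15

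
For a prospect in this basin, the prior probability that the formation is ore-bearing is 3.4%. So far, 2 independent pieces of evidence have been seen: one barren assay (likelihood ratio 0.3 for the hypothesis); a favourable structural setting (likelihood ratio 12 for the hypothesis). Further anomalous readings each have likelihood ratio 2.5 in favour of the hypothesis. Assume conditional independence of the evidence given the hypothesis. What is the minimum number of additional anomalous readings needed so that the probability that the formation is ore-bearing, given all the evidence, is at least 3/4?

4

Prior odds = 0.034/0.966 = 17/483.
Combined Bayes factor of the evidence already in hand = 0.3 × 12 = 3.6.
Odds after that evidence = (17/483) × 3.6 = 102/805.
Target odds = 0.75/0.25 = 3.
Need 2.5ⁿ ≥ 3 ÷ (102/805) = 805/34.
2.5³ = 15.625 falls short of 805/34 but 2.5⁴ = 39.0625 reaches it, so n = 4.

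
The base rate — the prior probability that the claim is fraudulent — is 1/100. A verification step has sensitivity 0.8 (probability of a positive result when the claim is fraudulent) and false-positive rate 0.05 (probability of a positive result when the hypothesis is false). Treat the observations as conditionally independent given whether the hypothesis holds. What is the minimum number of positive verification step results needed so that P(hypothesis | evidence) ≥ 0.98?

4

Prior odds = 0.01/0.99 = 1/99.
Likelihood ratio of a positive result = 0.8/0.05 = 16.
Target odds: 0.98 ÷ 0.02 = 49.
Require 16ⁿ ≥ 49 ÷ (1/99) = 4851.
16³ = 4096 falls short of 4851 but 16⁴ = 65536 reaches it, so n = 4.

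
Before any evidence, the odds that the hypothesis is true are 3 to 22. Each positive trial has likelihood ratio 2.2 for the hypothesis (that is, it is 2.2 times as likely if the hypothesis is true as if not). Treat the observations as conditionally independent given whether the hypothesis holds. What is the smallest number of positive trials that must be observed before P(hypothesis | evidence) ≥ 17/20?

5

Prior odds = 3/22.
Likelihood ratio per positive trial = 2.2.
Target posterior odds = 0.85/0.15 = 17/3.
Need (3/22) × 2.2ⁿ ≥ 17/3, i.e. 2.2ⁿ ≥ 374/9.
2.2⁴ = 23.4256 falls short of 374/9 but 2.2⁵ = 51.53632 reaches it, so n = 5.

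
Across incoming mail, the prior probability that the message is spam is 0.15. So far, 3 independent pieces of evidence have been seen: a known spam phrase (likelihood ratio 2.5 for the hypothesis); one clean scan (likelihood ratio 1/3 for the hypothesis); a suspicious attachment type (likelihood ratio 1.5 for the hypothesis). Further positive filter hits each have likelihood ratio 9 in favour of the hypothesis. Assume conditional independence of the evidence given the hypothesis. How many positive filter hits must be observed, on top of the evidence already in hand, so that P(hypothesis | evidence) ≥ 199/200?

4

Prior odds = 0.15/0.85 = 3/17.
Combined Bayes factor of the evidence already in hand = 2.5 × (1/3) × 1.5 = 1.25.
Odds after that evidence = (3/17) × 1.25 = 15/68.
Target odds = 0.995/0.005 = 199.
Need 9ⁿ ≥ 199 ÷ (15/68) = 13532/15.
9³ = 729 falls short of 13532/15 but 9⁴ = 6561 reaches it, so n = 4.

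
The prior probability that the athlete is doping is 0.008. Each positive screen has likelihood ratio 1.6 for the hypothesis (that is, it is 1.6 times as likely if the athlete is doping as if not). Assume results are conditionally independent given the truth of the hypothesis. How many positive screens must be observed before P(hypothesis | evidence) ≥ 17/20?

14

Prior odds = 0.008/0.992 = 1/124.
Likelihood ratio per positive screen = 1.6.
Target posterior odds = 0.85/0.15 = 17/3.
Require 1.6ⁿ ≥ 17/3 ÷ (1/124) = 2108/3.
1.6¹³ ≈450.36 falls short of 2108/3 but 1.6¹⁴ ≈720.576 reaches it, so n = 14.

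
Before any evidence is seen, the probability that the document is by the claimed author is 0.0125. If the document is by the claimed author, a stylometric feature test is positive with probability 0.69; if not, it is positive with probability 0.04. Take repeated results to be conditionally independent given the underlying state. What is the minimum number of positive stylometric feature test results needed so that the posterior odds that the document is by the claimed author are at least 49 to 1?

3

Prior odds: 0.0125 ÷ 0.9875 = 1/79.
Likelihood ratio of a positive = 0.69/0.04 = 17.25.
Target odds = 49.
Need (1/79) × 17.25ⁿ ≥ 49, i.e. 17.25ⁿ ≥ 3871.
17.25² = 297.5625 falls short of 3871 but 17.25³ = 5132.953125 reaches it, so n = 3.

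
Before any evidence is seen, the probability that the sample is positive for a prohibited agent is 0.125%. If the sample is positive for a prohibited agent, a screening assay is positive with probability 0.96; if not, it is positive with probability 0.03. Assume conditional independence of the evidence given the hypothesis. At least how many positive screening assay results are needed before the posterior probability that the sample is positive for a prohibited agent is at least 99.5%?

Prior odds = 0.00125/0.99875 = 1/799.
Likelihood ratio of a positive = 0.96/0.03 = 32.
Target odds: 0.995 ÷ 0.005 = 199.
Need (1/799) × 32ⁿ ≥ 199, i.e. 32ⁿ ≥ 159001.
32³ = 32768 falls short of 159001 but 32⁴ = 1048576 reaches it, so n = 4.

4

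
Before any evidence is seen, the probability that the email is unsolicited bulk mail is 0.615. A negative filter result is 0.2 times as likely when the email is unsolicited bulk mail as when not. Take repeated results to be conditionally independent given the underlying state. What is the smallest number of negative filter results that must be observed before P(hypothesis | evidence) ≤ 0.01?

4

Prior odds: 0.615 ÷ 0.385 = 123/77.
Likelihood ratio per negative filter result = 0.2.
Target odds: 0.01 ÷ 0.99 = 1/99.
Need (123/77) × 0.2ⁿ ≤ 1/99, i.e. 0.2ⁿ ≤ 7/1107.
0.2³ = 0.008 is still above 7/1107 but 0.2⁴ = 0.0016 is at or below it, so n = 4.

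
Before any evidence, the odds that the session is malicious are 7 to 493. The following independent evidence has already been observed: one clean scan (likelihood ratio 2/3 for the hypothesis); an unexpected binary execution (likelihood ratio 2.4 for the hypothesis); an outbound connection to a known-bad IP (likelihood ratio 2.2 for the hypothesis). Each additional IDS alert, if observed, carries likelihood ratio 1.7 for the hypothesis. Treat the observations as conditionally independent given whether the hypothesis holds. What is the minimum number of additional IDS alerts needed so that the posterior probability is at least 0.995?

16

Prior odds = 7/493.
Combined Bayes factor of the evidence already in hand = (2/3) × 2.4 × 2.2 = 3.52.
Odds after that evidence = (7/493) × 3.52 = 616/12325.
Target odds = 0.995/0.005 = 199.
Need 1.7ⁿ ≥ 199 ÷ (616/12325) = 2452675/616.
1.7¹⁵ ≈2862.42 falls short of 2452675/616 but 1.7¹⁶ ≈4866.12 reaches it, so n = 16.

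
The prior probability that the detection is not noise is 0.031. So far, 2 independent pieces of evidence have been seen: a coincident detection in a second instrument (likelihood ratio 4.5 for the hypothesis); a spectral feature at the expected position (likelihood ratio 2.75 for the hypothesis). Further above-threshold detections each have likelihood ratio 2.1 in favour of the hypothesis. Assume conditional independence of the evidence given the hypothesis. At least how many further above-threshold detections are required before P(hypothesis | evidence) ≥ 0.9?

5

Prior odds = 0.031/0.969 = 31/969.
Combined Bayes factor of the evidence already in hand = 4.5 × 2.75 = 12.375.
Odds after that evidence = (31/969) × 12.375 = 1023/2584.
Target odds = 0.9/0.1 = 9.
Need 2.1ⁿ ≥ 9 ÷ (1023/2584) = 7752/341.
2.1⁴ = 19.4481 falls short of 7752/341 but 2.1⁵ = 4084101/100000 reaches it, so n = 5.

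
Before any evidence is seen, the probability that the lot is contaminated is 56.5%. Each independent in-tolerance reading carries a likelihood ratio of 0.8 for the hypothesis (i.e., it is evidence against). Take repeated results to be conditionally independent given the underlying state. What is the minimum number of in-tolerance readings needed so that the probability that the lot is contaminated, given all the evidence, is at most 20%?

Prior odds: 0.565 ÷ 0.435 = 113/87.
Likelihood ratio per in-tolerance reading = 0.8.
Target posterior odds = 0.2/0.8 = 0.25.
Require 0.8ⁿ ≤ 0.25 ÷ (113/87) = 87/452.
0.8⁷ = 16384/78125 is still above 87/452 but 0.8⁸ = 65536/390625 is at or below it, so n = 8.

8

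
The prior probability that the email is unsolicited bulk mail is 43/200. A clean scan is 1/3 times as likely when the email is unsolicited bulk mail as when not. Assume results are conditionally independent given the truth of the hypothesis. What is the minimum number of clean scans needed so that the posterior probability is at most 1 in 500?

Prior odds: 0.215 ÷ 0.785 = 43/157.
Likelihood ratio per clean scan = 1/3.
Target odds: 0.002 ÷ 0.998 = 1/499.
Require (1/3)ⁿ ≤ 1/499 ÷ (43/157) = 157/21457.
(1/3)⁴ = 1/81 is still above 157/21457 but (1/3)⁵ = 1/243 is at or below it, so n = 5.

5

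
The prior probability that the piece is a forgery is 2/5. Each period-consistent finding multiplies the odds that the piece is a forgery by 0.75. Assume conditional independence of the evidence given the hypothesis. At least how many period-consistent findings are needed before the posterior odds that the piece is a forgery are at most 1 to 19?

9

Prior odds: 0.4 ÷ 0.6 = 2/3.
Likelihood ratio per period-consistent finding = 0.75.
Target odds = 1/19.
Need (2/3) × 0.75ⁿ ≤ 1/19, i.e. 0.75ⁿ ≤ 3/38.
0.75⁸ = 6561/65536 is still above 3/38 but 0.75⁹ = 19683/262144 is at or below it, so n = 9.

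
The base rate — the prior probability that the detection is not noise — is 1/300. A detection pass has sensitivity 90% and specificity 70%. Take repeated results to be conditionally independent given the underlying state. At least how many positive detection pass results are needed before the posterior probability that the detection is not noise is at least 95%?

Prior odds: (1/300) ÷ (299/300) = 1/299.
False-positive rate = 1 − 0.7 = 0.3; likelihood ratio of a positive = 0.9/0.3 = 3.
Target odds: 0.95 ÷ 0.05 = 19.
Need (1/299) × 3ⁿ ≥ 19, i.e. 3ⁿ ≥ 5681.
3⁷ = 2187 falls short of 5681 but 3⁸ = 6561 reaches it, so n = 8.

8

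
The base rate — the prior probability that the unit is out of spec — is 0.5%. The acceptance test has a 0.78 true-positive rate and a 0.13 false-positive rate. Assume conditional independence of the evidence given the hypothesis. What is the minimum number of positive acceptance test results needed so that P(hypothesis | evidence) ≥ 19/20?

5

Prior odds: 0.005 ÷ 0.995 = 1/199.
Likelihood ratio of a positive result = 0.78/0.13 = 6.
Target posterior odds = 0.95/0.05 = 19.
Need (1/199) × 6ⁿ ≥ 19, i.e. 6ⁿ ≥ 3781.
6⁴ = 1296 falls short of 3781 but 6⁵ = 7776 reaches it, so n = 5.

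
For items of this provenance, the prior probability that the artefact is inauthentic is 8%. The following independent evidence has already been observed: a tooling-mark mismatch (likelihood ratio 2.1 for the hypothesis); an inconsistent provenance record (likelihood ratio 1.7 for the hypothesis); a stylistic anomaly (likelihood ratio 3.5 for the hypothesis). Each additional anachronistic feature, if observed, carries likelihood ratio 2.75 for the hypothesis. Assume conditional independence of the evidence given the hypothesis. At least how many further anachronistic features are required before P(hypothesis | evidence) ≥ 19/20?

Prior odds = 0.08/0.92 = 2/23.
Combined Bayes factor of the evidence already in hand = 2.1 × 1.7 × 3.5 = 12.495.
Odds after that evidence = (2/23) × 12.495 = 2499/2300.
Target odds = 0.95/0.05 = 19.
Need 2.75ⁿ ≥ 19 ÷ (2499/2300) = 43700/2499.
2.75² = 7.5625 falls short of 43700/2499 but 2.75³ = 20.796875 reaches it, so n = 3.

3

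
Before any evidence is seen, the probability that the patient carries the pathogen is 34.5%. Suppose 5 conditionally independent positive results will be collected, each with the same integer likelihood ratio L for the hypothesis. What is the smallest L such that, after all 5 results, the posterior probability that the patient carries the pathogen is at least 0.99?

3

Prior odds = 0.345/0.655 = 69/131.
Target odds = 0.99/0.01 = 99.
Need L⁵ ≥ 99 ÷ (69/131) = 4323/23.
2⁵ = 32 < 4323/23 ≤ 243 = 3⁵, so L = 3.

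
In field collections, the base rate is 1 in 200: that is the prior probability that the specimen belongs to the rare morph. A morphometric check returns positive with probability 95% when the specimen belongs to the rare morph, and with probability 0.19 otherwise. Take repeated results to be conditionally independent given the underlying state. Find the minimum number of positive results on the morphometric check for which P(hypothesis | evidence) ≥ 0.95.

6

Prior odds: 0.005 ÷ 0.995 = 1/199.
Likelihood ratio of a positive result = 0.95/0.19 = 5.
Target odds: 0.95 ÷ 0.05 = 19.
Need (1/199) × 5ⁿ ≥ 19, i.e. 5ⁿ ≥ 3781.
5⁵ = 3125 falls short of 3781 but 5⁶ = 15625 reaches it, so n = 6.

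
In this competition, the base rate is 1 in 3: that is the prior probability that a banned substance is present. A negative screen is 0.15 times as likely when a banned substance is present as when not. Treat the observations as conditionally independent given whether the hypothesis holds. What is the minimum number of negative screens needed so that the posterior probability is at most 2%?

2

Prior odds: (1/3) ÷ (2/3) = 0.5.
Likelihood ratio per negative screen = 0.15.
Target odds: 0.02 ÷ 0.98 = 1/49.
Need 0.5 × 0.15ⁿ ≤ 1/49, i.e. 0.15ⁿ ≤ 2/49.
0.15¹ = 0.15 is still above 2/49 but 0.15² = 0.0225 is at or below it, so n = 2.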